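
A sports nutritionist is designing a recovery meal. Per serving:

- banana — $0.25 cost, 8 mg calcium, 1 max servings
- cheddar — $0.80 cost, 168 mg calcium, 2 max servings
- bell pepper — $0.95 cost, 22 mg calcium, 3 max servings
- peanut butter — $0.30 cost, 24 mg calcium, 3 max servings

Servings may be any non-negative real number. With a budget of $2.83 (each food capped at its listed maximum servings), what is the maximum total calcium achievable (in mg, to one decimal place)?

417.9 mg

Calcium per dollar: cheddar 210, peanut butter 80, banana 32, bell pepper 23.16.
Take 2 servings of cheddar: spends $1.60, +336.0 mg calcium (running total 336.0 mg).
Take 3 servings of peanut butter: spends $0.90, +72.0 mg calcium (running total 408.0 mg).
Take 1 serving of banana: spends $0.25, +8.0 mg calcium (running total 416.0 mg).
Take 0.08421 servings of bell pepper: spends $0.08, +1.9 mg calcium (running total 417.9 mg).
Greedy by best ratio exhausts the cost allowance optimally: 417.9 mg.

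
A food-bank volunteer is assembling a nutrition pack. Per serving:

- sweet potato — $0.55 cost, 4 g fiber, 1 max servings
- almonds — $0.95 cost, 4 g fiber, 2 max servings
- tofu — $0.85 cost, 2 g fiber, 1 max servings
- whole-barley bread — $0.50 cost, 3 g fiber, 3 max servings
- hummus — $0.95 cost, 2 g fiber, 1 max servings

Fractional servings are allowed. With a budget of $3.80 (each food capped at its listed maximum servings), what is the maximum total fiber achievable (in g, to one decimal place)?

20.4 g

Fiber per dollar: sweet potato 7.273, whole-barley bread 6, almonds 4.211, tofu 2.353, hummus 2.105.
Take 1 serving of sweet potato: spends $0.55, +4.0 g fiber (running total 4.0 g).
Take 3 servings of whole-barley bread: spends $1.50, +9.0 g fiber (running total 13.0 g).
Take 1.842 servings of almonds: spends $1.75, +7.4 g fiber (running total 20.4 g).
Filling greedily by fiber-per-dollar is optimal for one linear limit, giving 20.4 g.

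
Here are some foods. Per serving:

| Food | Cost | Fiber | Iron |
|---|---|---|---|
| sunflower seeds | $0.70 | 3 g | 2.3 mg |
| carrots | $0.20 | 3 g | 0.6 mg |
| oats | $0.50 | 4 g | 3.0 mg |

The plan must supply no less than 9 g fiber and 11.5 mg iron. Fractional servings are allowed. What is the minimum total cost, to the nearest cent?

$1.92

Check every corner: each single food scaled to meet both minima, and each pair solved so both constraints bind.
sunflower seeds only: max(9/3, 11.5/2.3) = 5 servings → $3.50.
carrots only: max(9/3, 11.5/0.6) = 19.17 servings → $3.83.
oats only: max(9/4, 11.5/3.0) = 3.833 servings → $1.92.
sunflower seeds + carrots with both targets exact would need a negative amount; discard.
sunflower seeds + oats with both targets exact would need a negative amount; discard.
carrots + oats: intersection lies outside the first quadrant.
The minimum over all feasible corners is $1.92.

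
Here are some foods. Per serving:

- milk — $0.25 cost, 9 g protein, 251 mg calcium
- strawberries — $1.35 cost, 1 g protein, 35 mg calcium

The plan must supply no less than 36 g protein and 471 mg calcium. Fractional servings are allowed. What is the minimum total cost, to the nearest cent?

$1.00

milk only: max(36/9, 471/251) = 4 servings → $1.00.
strawberries only: max(36/1, 471/35) = 36 servings → $48.60.
milk + strawberries: the both-tight solution has a negative serving — not a feasible corner.
The minimum over all feasible corners is $1.00.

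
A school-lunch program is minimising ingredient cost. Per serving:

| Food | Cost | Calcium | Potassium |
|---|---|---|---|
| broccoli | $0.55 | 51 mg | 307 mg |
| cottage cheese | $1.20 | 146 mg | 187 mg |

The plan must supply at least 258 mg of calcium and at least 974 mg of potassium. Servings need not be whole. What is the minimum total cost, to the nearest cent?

$2.47

Minimising a linear cost over {calcium ≥ 258, potassium ≥ 974, servings ≥ 0} — the optimum is at a vertex, using one or two foods.
broccoli only: max(258/51, 974/307) = 5.059 servings → $2.78.
cottage cheese only: max(258/146, 974/187) = 5.209 servings → $6.25.
broccoli + cottage cheese with both tight: 2.663 servings and 0.837 servings → $2.47.
Cheapest feasible corner: $2.47.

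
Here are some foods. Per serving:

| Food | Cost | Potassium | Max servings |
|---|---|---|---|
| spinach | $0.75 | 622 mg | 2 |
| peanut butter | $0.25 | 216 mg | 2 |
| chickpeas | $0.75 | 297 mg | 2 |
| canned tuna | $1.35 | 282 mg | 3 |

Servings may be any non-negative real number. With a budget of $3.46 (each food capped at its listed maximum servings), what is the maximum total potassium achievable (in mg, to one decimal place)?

2254.2 mg

Potassium per dollar: peanut butter 864, spinach 829.3, chickpeas 396, canned tuna 208.9.
Take 2 servings of peanut butter: spends $0.50, +432.0 mg potassium (running total 432.0 mg).
Take 2 servings of spinach: spends $1.50, +1244.0 mg potassium (running total 1676.0 mg).
Take 1.947 servings of chickpeas: spends $1.46, +578.2 mg potassium (running total 2254.2 mg).
Greedy by best ratio exhausts the cost allowance optimally: 2254.2 mg.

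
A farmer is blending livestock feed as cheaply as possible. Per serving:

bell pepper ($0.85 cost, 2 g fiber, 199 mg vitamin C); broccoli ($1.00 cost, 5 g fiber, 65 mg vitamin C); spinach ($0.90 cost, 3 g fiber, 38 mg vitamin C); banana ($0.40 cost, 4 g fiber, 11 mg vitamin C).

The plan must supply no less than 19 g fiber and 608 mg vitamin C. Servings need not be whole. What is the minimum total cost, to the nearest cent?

$3.77

An LP optimum is at a vertex; with two nutrient constraints at most two foods are used. Check each candidate.
bell pepper only: max(19/2, 608/199) = 9.5 servings → $8.07.
broccoli only: max(19/5, 608/65) = 9.354 servings → $9.35.
spinach only: max(19/3, 608/38) = 16 servings → $14.40.
banana only: max(19/4, 608/11) = 55.27 servings → $22.11.
bell pepper + broccoli with both tight: 2.087 servings and 2.965 servings → $4.74.
bell pepper + spinach with both tight: 2.115 servings and 4.923 servings → $6.23.
bell pepper + banana with both tight: 2.872 servings and 3.314 servings → $3.77.
broccoli + spinach with both targets exact would need a negative amount; discard.
broccoli + banana with both targets exact would need a negative amount; discard.
spinach + banana: the both-tight solution has a negative serving — not a feasible corner.
Cheapest feasible corner: $3.77.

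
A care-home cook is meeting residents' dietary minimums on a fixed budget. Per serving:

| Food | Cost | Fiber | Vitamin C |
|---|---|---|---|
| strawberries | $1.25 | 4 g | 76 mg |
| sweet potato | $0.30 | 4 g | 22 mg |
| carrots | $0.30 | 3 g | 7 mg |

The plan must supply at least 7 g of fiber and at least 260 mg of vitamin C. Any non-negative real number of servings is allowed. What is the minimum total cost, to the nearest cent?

$3.55

With two linear requirements the optimum uses one or two foods; enumerate the corners.
strawberries only: max(7/4, 260/76) = 3.421 servings → $4.28.
sweet potato only: max(7/4, 260/22) = 11.82 servings → $3.55.
carrots only: max(7/3, 260/7) = 37.14 servings → $11.14.
strawberries + sweet potato: intersection lies outside the first quadrant.
strawberries + carrots with both targets exact would need a negative amount; discard.
sweet potato + carrots: intersection lies outside the first quadrant.
So the least-cost plan costs $3.55.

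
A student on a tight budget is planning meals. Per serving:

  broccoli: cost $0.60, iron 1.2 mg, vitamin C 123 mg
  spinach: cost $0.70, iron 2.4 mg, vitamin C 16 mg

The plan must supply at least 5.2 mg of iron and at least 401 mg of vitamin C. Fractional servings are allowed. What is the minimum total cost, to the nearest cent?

At the optimum either one food covers both requirements or two foods hit both targets exactly; no other combination can be cheaper.
broccoli only: max(5.2/1.2, 401/123) = 4.333 servings → $2.60.
spinach only: max(5.2/2.4, 401/16) = 25.06 servings → $17.54.
broccoli + spinach with both tight: 3.186 servings and 0.5739 servings → $2.31.
So the least-cost plan costs $2.31.

$2.31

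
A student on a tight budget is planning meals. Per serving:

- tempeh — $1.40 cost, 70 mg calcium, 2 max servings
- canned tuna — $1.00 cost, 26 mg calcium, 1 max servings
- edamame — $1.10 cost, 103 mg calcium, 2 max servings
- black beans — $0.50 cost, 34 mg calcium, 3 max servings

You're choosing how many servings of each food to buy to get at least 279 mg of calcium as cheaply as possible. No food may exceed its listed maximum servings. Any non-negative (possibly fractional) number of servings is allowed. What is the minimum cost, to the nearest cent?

$3.27

Cost per mg of calcium: edamame $0.0107, black beans $0.0147, tempeh $0.0200, canned tuna $0.0385.
Take 2 servings of edamame: +206.0 mg calcium for $2.20 (total $2.20, still need 73.0 mg).
Take 2.147 servings of black beans: +73.0 mg calcium for $1.07 (total $3.27, still need 0.0 mg).
Greedy by cheapest-per-mg is optimal for a single linear constraint, so the minimum cost is $3.27.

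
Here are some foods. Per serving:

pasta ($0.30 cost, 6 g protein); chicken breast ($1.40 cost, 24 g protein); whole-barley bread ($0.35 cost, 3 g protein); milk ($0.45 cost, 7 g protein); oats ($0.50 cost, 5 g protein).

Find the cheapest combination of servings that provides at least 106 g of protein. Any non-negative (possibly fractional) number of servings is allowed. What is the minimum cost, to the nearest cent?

Cost per g of protein: pasta $0.0500, chicken breast $0.0583, milk $0.0643, oats $0.1000, whole-barley bread $0.1167.
With no serving limits, use only pasta: 106 g / 6 g = 17.67 servings × $0.30 = $5.30.

$5.30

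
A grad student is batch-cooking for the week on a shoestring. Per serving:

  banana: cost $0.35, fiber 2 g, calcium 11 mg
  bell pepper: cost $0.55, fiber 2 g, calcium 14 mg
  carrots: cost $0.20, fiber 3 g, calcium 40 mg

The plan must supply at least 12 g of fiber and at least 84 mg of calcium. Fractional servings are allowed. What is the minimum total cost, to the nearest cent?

$0.80

This is a tiny linear program; its minimum lies at a vertex of the feasible set. List the vertices and price them.
banana only: max(12/2, 84/11) = 7.636 servings → $2.67.
bell pepper only: max(12/2, 84/14) = 6 servings → $3.30.
carrots only: max(12/3, 84/40) = 4 servings → $0.80.
banana + bell pepper with both tight: 0 servings and 6 servings → $3.30.
banana + carrots with both tight: 4.851 servings and 0.766 servings → $1.85.
bell pepper + carrots with both tight: 6 servings and 0 servings → $3.30.
Cheapest feasible corner: $0.80.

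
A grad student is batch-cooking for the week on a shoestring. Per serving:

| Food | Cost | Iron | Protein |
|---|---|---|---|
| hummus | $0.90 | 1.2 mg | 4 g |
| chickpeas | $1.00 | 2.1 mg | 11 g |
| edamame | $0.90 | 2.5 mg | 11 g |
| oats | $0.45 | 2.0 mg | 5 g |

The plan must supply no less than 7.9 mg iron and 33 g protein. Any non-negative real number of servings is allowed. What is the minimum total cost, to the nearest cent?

At the optimum either one food covers both requirements or two foods hit both targets exactly; no other combination can be cheaper.
hummus only: max(7.9/1.2, 33/4) = 8.25 servings → $7.42.
chickpeas only: max(7.9/2.1, 33/11) = 3.762 servings → $3.76.
edamame only: max(7.9/2.5, 33/11) = 3.16 servings → $2.84.
oats only: max(7.9/2.0, 33/5) = 6.6 servings → $2.97.
hummus + chickpeas with both tight: 3.667 servings and 1.667 servings → $4.97.
hummus + edamame with both tight: 1.375 servings and 2.5 servings → $3.49.
hummus + oats: the both-tight solution has a negative serving — not a feasible corner.
chickpeas + edamame with both targets exact would need a negative amount; discard.
chickpeas + oats with both tight: 2.304 servings and 1.53 servings → $2.99.
edamame + oats with both tight: 2.789 servings and 0.4632 servings → $2.72.
So the least-cost plan costs $2.72.

$2.72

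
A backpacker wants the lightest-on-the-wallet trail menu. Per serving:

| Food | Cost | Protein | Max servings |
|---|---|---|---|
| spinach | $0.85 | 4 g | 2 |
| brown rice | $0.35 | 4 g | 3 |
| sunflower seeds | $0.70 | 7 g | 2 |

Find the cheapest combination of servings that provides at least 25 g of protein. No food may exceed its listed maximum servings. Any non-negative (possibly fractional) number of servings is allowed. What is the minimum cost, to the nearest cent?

$2.35

Cost per g of protein: brown rice $0.0875, sunflower seeds $0.1000, spinach $0.2125.
Take 3 servings of brown rice: +12.0 g protein for $1.05 (total $1.05, still need 13.0 g).
Take 1.857 servings of sunflower seeds: +13.0 g protein for $1.30 (total $2.35, still need 0.0 g).
Greedy by cheapest-per-g is optimal for a single linear constraint, so the minimum cost is $2.35.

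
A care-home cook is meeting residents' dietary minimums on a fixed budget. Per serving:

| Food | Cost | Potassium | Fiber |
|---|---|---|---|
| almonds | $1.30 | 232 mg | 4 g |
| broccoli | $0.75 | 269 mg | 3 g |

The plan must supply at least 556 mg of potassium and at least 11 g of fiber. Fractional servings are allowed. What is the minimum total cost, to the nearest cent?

$2.75

The cheapest plan sits at a corner of the feasible region — with two constraints it uses at most two foods.
almonds only: max(556/232, 11/4) = 2.75 servings → $3.58.
broccoli only: max(556/269, 11/3) = 3.667 servings → $2.75.
almonds + broccoli: intersection lies outside the first quadrant.
The minimum over all feasible corners is $2.75.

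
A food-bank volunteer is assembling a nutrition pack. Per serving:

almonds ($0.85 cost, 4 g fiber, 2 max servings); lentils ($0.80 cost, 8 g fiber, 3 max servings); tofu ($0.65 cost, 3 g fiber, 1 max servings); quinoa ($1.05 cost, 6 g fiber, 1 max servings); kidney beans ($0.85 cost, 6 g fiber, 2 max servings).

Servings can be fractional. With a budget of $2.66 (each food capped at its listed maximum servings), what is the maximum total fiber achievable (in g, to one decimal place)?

25.8 g

Fiber per dollar: lentils 10, kidney beans 7.059, quinoa 5.714, almonds 4.706, tofu 4.615.
Take 3 servings of lentils: spends $2.40, +24.0 g fiber (running total 24.0 g).
Take 0.3059 servings of kidney beans: spends $0.26, +1.8 g fiber (running total 25.8 g).
Greedy by best ratio exhausts the cost allowance optimally: 25.8 g.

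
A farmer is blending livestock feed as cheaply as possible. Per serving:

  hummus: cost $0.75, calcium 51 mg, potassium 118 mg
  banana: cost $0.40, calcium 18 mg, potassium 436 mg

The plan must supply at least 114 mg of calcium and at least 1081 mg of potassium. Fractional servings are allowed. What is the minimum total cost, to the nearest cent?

$1.96

hummus only: max(114/51, 1081/118) = 9.161 servings → $6.87.
banana only: max(114/18, 1081/436) = 6.333 servings → $2.53.
hummus + banana with both tight: 1.504 servings and 2.072 servings → $1.96.
Cheapest feasible corner: $1.96.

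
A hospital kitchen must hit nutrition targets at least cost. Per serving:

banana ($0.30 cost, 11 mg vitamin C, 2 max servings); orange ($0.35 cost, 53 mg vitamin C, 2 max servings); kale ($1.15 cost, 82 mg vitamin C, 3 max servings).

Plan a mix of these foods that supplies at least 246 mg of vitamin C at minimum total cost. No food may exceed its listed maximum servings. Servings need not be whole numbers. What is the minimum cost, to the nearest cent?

Cost per mg of vitamin C: orange $0.0066, kale $0.0140, banana $0.0273.
Take 2 servings of orange: +106.0 mg vitamin C for $0.70 (total $0.70, still need 140.0 mg).
Take 1.707 servings of kale: +140.0 mg vitamin C for $1.96 (total $2.66, still need 0.0 mg).
Greedy by cheapest-per-mg is optimal for a single linear constraint, so the minimum cost is $2.66.

$2.66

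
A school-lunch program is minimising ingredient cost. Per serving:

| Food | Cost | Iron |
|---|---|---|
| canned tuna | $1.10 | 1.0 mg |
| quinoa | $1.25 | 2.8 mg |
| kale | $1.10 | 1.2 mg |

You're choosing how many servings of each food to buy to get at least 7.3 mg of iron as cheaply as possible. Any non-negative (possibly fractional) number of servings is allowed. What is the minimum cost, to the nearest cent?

Cost per mg of iron: quinoa $0.4464, kale $0.9167, canned tuna $1.1000.
With no serving limits, use only quinoa: 7.3 mg / 2.8 mg = 2.607 servings × $1.25 = $3.26.

$3.26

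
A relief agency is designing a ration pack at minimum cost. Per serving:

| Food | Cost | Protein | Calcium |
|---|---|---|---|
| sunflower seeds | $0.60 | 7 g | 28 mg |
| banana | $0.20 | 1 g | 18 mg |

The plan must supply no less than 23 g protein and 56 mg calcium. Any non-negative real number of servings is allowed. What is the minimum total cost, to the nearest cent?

For a min-cost LP with two ≥-constraints, a basic feasible solution has at most two positive variables.
sunflower seeds only: max(23/7, 56/28) = 3.286 servings → $1.97.
banana only: max(23/1, 56/18) = 23 servings → $4.60.
sunflower seeds + banana: intersection lies outside the first quadrant.
Cheapest feasible corner: $1.97.

$1.97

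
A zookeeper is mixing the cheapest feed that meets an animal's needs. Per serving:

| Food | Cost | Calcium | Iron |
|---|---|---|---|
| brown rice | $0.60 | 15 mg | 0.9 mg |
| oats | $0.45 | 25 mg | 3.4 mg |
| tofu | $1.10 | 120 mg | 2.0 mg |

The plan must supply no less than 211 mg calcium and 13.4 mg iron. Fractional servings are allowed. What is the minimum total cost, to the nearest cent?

$2.67

A basic optimal solution has at most two foods positive. Try each food alone and each pair with both targets met exactly.
brown rice only: max(211/15, 13.4/0.9) = 14.89 servings → $8.93.
oats only: max(211/25, 13.4/3.4) = 8.44 servings → $3.80.
tofu only: max(211/120, 13.4/2.0) = 6.7 servings → $7.37.
brown rice + oats with both tight: 13.42 servings and 0.3895 servings → $8.23.
brown rice + tofu: the both-tight solution has a negative serving — not a feasible corner.
oats + tofu with both tight: 3.313 servings and 1.068 servings → $2.67.
The minimum over all feasible corners is $2.67.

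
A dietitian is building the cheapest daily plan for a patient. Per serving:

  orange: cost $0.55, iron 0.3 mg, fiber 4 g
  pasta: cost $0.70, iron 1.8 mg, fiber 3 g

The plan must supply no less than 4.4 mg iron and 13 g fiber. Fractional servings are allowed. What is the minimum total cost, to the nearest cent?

$2.41

At the optimum either one food covers both requirements or two foods hit both targets exactly; no other combination can be cheaper.
orange only: max(4.4/0.3, 13/4) = 14.67 servings → $8.07.
pasta only: max(4.4/1.8, 13/3) = 4.333 servings → $3.03.
orange + pasta with both tight: 1.619 servings and 2.175 servings → $2.41.
So the least-cost plan costs $2.41.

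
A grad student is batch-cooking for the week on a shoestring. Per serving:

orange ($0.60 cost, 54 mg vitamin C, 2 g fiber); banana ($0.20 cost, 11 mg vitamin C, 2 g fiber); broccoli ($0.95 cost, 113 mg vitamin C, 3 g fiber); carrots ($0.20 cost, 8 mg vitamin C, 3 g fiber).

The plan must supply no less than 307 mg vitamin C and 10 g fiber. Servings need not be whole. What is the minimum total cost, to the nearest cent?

An LP optimum is at a vertex; with two nutrient constraints at most two foods are used. Check each candidate.
orange only: max(307/54, 10/2) = 5.685 servings → $3.41.
banana only: max(307/11, 10/2) = 27.91 servings → $5.58.
broccoli only: max(307/113, 10/3) = 3.333 servings → $3.17.
carrots only: max(307/8, 10/3) = 38.38 servings → $7.67.
orange + banana: intersection lies outside the first quadrant.
orange + broccoli with both tight: 3.266 servings and 1.156 servings → $3.06.
orange + carrots: the both-tight solution has a negative serving — not a feasible corner.
banana + broccoli with both tight: 1.083 servings and 2.611 servings → $2.70.
banana + carrots: the both-tight solution has a negative serving — not a feasible corner.
broccoli + carrots with both tight: 2.67 servings and 0.6635 servings → $2.67.
Cheapest feasible corner: $2.67.

$2.67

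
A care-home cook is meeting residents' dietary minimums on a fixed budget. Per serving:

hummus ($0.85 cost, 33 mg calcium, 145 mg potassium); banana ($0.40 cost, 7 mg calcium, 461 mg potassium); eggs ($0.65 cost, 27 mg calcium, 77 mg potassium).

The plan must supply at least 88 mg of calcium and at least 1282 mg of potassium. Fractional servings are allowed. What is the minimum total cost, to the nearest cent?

$2.66

The cheapest plan sits at a corner of the feasible region — with two constraints it uses at most two foods.
hummus only: max(88/33, 1282/145) = 8.841 servings → $7.52.
banana only: max(88/7, 1282/461) = 12.57 servings → $5.03.
eggs only: max(88/27, 1282/77) = 16.65 servings → $10.82.
hummus + banana with both tight: 2.225 servings and 2.081 servings → $2.72.
hummus + eggs: the both-tight solution has a negative serving — not a feasible corner.
banana + eggs with both tight: 2.338 servings and 2.653 servings → $2.66.
The minimum over all feasible corners is $2.66.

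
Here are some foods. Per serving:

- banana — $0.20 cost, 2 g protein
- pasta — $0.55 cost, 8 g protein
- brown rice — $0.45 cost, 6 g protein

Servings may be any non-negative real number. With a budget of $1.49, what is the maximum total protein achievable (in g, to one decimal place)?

Protein per dollar: pasta 14.55, brown rice 13.33, banana 10.
With no serving limits, spend the whole cost allowance on pasta: $1.49 / $0.55 × 8 g = 21.7 g.

21.7 g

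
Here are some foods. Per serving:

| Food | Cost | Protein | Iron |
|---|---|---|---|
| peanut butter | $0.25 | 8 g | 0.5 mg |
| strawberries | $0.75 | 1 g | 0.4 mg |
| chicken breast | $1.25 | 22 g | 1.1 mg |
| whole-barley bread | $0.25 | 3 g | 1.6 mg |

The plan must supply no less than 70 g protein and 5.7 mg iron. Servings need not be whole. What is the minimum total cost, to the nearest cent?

$2.33

Check every corner: each single food scaled to meet both minima, and each pair solved so both constraints bind.
peanut butter only: max(70/8, 5.7/0.5) = 11.4 servings → $2.85.
strawberries only: max(70/1, 5.7/0.4) = 70 servings → $52.50.
chicken breast only: max(70/22, 5.7/1.1) = 5.182 servings → $6.48.
whole-barley bread only: max(70/3, 5.7/1.6) = 23.33 servings → $5.83.
peanut butter + strawberries with both tight: 8.259 servings and 3.926 servings → $5.01.
peanut butter + chicken breast: intersection lies outside the first quadrant.
peanut butter + whole-barley bread with both tight: 8.398 servings and 0.9381 servings → $2.33.
strawberries + chicken breast with both tight: 6.286 servings and 2.896 servings → $8.33.
strawberries + whole-barley bread: the both-tight solution has a negative serving — not a feasible corner.
chicken breast + whole-barley bread with both tight: 2.975 servings and 1.517 servings → $4.10.
Cheapest feasible corner: $2.33.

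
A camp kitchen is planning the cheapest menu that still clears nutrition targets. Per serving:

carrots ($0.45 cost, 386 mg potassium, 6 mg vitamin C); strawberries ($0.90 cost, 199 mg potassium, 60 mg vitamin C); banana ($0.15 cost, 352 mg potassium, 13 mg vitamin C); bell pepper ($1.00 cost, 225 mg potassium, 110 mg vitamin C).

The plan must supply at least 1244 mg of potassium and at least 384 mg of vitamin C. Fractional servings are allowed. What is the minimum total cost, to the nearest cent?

For a min-cost LP with two ≥-constraints, a basic feasible solution has at most two positive variables.
carrots only: max(1244/386, 384/6) = 64 servings → $28.80.
strawberries only: max(1244/199, 384/60) = 6.4 servings → $5.76.
banana only: max(1244/352, 384/13) = 29.54 servings → $4.43.
bell pepper only: max(1244/225, 384/110) = 5.529 servings → $5.53.
carrots + strawberries: intersection lies outside the first quadrant.
carrots + banana: the both-tight solution has a negative serving — not a feasible corner.
carrots + bell pepper with both tight: 1.227 servings and 3.424 servings → $3.98.
strawberries + banana with both targets exact would need a negative amount; discard.
strawberries + bell pepper with both tight: 6.012 servings and 0.2117 servings → $5.62.
banana + bell pepper with both tight: 1.409 servings and 3.324 servings → $3.54.
The minimum over all feasible corners is $3.54.

$3.54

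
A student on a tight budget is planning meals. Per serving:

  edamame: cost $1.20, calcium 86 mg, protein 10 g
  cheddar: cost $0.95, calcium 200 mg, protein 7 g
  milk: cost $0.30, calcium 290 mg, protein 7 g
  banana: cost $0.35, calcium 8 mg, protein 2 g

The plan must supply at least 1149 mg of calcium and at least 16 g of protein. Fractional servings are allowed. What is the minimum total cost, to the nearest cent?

edamame only: max(1149/86, 16/10) = 13.36 servings → $16.03.
cheddar only: max(1149/200, 16/7) = 5.745 servings → $5.46.
milk only: max(1149/290, 16/7) = 3.962 servings → $1.19.
banana only: max(1149/8, 16/2) = 143.6 servings → $50.27.
edamame + cheddar with both targets exact would need a negative amount; discard.
edamame + milk: the both-tight solution has a negative serving — not a feasible corner.
edamame + banana: intersection lies outside the first quadrant.
cheddar + milk with both targets exact would need a negative amount; discard.
cheddar + banana with both targets exact would need a negative amount; discard.
milk + banana: intersection lies outside the first quadrant.
The minimum over all feasible corners is $1.19.

$1.19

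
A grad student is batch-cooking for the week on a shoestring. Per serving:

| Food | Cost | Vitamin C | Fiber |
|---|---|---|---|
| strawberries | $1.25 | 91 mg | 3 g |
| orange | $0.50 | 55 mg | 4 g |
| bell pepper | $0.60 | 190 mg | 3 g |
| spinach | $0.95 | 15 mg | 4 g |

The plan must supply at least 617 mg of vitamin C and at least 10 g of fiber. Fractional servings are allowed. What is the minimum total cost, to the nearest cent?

A basic optimal solution has at most two foods positive. Try each food alone and each pair with both targets met exactly.
strawberries only: max(617/91, 10/3) = 6.78 servings → $8.48.
orange only: max(617/55, 10/4) = 11.22 servings → $5.61.
bell pepper only: max(617/190, 10/3) = 3.333 servings → $2.00.
spinach only: max(617/15, 10/4) = 41.13 servings → $39.08.
strawberries + orange: intersection lies outside the first quadrant.
strawberries + bell pepper with both tight: 0.165 servings and 3.168 servings → $2.11.
strawberries + spinach with both targets exact would need a negative amount; discard.
orange + bell pepper with both tight: 0.08235 servings and 3.224 servings → $1.98.
orange + spinach: the both-tight solution has a negative serving — not a feasible corner.
bell pepper + spinach with both tight: 3.242 servings and 0.06853 servings → $2.01.
So the least-cost plan costs $1.98.

$1.98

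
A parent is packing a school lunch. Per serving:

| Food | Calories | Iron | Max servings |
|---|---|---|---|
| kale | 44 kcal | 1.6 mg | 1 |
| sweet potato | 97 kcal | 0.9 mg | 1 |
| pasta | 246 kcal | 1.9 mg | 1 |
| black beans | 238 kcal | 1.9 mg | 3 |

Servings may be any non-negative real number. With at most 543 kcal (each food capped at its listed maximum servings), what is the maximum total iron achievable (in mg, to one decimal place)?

5.7 mg

Iron per kcal: kale 0.03636, sweet potato 0.009278, black beans 0.007983, pasta 0.007724.
Take 1 serving of kale: uses 44 kcal, +1.6 mg iron (running total 1.6 mg).
Take 1 serving of sweet potato: uses 97 kcal, +0.9 mg iron (running total 2.5 mg).
Take 1.689 servings of black beans: uses 402 kcal, +3.2 mg iron (running total 5.7 mg).
Filling greedily by iron-per-kcal is optimal for one linear limit, giving 5.7 mg.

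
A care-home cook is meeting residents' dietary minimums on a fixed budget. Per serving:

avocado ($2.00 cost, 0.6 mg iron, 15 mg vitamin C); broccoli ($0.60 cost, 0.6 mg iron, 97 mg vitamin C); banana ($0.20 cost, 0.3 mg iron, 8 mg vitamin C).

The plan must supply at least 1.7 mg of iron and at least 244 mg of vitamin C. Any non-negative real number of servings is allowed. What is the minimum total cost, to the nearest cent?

This is a tiny linear program; its minimum lies at a vertex of the feasible set. List the vertices and price them.
avocado only: max(1.7/0.6, 244/15) = 16.27 servings → $32.53.
broccoli only: max(1.7/0.6, 244/97) = 2.833 servings → $1.70.
banana only: max(1.7/0.3, 244/8) = 30.5 servings → $6.10.
avocado + broccoli with both tight: 0.376 servings and 2.457 servings → $2.23.
avocado + banana: intersection lies outside the first quadrant.
broccoli + banana with both tight: 2.453 servings and 0.7613 servings → $1.62.
So the least-cost plan costs $1.62.

$1.62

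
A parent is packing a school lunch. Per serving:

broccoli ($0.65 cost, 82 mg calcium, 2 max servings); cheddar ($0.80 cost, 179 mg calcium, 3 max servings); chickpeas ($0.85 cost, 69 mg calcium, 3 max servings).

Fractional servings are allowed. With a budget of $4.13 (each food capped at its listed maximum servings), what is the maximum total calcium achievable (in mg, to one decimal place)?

Calcium per dollar: cheddar 223.8, broccoli 126.2, chickpeas 81.18.
Take 3 servings of cheddar: spends $2.40, +537.0 mg calcium (running total 537.0 mg).
Take 2 servings of broccoli: spends $1.30, +164.0 mg calcium (running total 701.0 mg).
Take 0.5059 servings of chickpeas: spends $0.43, +34.9 mg calcium (running total 735.9 mg).
Greedy by best ratio exhausts the cost allowance optimally: 735.9 mg.

735.9 mg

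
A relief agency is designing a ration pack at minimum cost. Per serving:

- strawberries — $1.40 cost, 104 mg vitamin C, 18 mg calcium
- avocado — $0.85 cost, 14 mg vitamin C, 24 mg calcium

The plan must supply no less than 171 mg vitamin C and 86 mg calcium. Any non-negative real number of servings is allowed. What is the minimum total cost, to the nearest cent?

Two binding constraints pin down two serving amounts, so the optimal mix uses at most two foods. The candidates are each food alone (scaled to the tighter of vitamin C/calcium) and each pair with both constraints tight.
strawberries only: max(171/104, 86/18) = 4.778 servings → $6.69.
avocado only: max(171/14, 86/24) = 12.21 servings → $10.38.
strawberries + avocado with both tight: 1.292 servings and 2.614 servings → $4.03.
The minimum over all feasible corners is $4.03.

$4.03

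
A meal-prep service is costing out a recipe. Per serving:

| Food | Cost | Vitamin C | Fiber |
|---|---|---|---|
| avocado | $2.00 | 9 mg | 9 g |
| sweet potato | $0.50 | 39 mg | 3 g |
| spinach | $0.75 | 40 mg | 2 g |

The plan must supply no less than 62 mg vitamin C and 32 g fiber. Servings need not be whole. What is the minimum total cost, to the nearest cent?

$5.33

With two linear requirements the optimum uses one or two foods; enumerate the corners.
avocado only: max(62/9, 32/9) = 6.889 servings → $13.78.
sweet potato only: max(62/39, 32/3) = 10.67 servings → $5.33.
spinach only: max(62/40, 32/2) = 16 servings → $12.00.
avocado + sweet potato with both tight: 3.278 servings and 0.8333 servings → $6.97.
avocado + spinach with both tight: 3.38 servings and 0.7895 servings → $7.35.
sweet potato + spinach: the both-tight solution has a negative serving — not a feasible corner.
The minimum over all feasible corners is $5.33.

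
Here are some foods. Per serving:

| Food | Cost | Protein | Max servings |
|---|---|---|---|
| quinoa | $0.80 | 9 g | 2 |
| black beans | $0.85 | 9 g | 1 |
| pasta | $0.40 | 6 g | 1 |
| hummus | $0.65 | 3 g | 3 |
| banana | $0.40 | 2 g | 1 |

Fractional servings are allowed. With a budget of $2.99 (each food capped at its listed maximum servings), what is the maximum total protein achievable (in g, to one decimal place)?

33.7 g

Protein per dollar: pasta 15, quinoa 11.25, black beans 10.59, banana 5, hummus 4.615.
Take 1 serving of pasta: spends $0.40, +6.0 g protein (running total 6.0 g).
Take 2 servings of quinoa: spends $1.60, +18.0 g protein (running total 24.0 g).
Take 1 serving of black beans: spends $0.85, +9.0 g protein (running total 33.0 g).
Take 0.35 servings of banana: spends $0.14, +0.7 g protein (running total 33.7 g).
Filling greedily by protein-per-dollar is optimal for one linear limit, giving 33.7 g.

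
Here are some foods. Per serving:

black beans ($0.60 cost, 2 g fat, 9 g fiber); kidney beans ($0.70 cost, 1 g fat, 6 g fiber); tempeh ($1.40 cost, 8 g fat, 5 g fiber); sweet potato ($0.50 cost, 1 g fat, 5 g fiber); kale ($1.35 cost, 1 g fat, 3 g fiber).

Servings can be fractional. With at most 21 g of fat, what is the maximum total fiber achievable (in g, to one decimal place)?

126.0 g

Fiber per g fat: kidney beans 6, sweet potato 5, black beans 4.5, kale 3, tempeh 0.625.
With no serving limits, spend the whole fat allowance on kidney beans: 21 g / 1 g × 6 g = 126.0 g.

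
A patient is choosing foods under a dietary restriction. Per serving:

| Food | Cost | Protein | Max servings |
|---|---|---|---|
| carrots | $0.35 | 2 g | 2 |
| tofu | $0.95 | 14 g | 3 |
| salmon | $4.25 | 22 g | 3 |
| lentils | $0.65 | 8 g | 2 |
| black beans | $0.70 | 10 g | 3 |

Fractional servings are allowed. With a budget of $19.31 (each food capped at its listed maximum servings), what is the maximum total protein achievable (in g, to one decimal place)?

Protein per dollar: tofu 14.74, black beans 14.29, lentils 12.31, carrots 5.714, salmon 5.176.
Take 3 servings of tofu: spends $2.85, +42.0 g protein (running total 42.0 g).
Take 3 servings of black beans: spends $2.10, +30.0 g protein (running total 72.0 g).
Take 2 servings of lentils: spends $1.30, +16.0 g protein (running total 88.0 g).
Take 2 servings of carrots: spends $0.70, +4.0 g protein (running total 92.0 g).
Take 2.908 servings of salmon: spends $12.36, +64.0 g protein (running total 156.0 g).
Greedy by best ratio exhausts the cost allowance optimally: 156.0 g.

156.0 g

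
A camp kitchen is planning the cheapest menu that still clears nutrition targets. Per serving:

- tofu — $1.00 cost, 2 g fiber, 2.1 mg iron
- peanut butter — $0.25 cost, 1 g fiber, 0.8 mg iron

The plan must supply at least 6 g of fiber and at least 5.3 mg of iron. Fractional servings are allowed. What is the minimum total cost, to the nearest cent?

$1.66

At the optimum either one food covers both requirements or two foods hit both targets exactly; no other combination can be cheaper.
tofu only: max(6/2, 5.3/2.1) = 3 servings → $3.00.
peanut butter only: max(6/1, 5.3/0.8) = 6.625 servings → $1.66.
tofu + peanut butter with both tight: 1 serving and 4 servings → $2.00.
The minimum over all feasible corners is $1.66.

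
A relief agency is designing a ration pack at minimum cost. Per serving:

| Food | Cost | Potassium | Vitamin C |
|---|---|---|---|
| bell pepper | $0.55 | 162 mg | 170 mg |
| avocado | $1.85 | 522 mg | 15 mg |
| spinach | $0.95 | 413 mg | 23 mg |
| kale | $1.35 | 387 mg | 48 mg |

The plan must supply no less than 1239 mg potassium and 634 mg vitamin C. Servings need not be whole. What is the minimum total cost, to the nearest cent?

bell pepper only: max(1239/162, 634/170) = 7.648 servings → $4.21.
avocado only: max(1239/522, 634/15) = 42.27 servings → $78.19.
spinach only: max(1239/413, 634/23) = 27.57 servings → $26.19.
kale only: max(1239/387, 634/48) = 13.21 servings → $17.83.
bell pepper + avocado with both tight: 3.619 servings and 1.25 servings → $4.30.
bell pepper + spinach with both tight: 3.51 servings and 1.623 servings → $3.47.
bell pepper + kale with both tight: 3.204 servings and 1.86 servings → $4.27.
avocado + spinach: the both-tight solution has a negative serving — not a feasible corner.
avocado + kale with both targets exact would need a negative amount; discard.
spinach + kale: the both-tight solution has a negative serving — not a feasible corner.
So the least-cost plan costs $3.47.

$3.47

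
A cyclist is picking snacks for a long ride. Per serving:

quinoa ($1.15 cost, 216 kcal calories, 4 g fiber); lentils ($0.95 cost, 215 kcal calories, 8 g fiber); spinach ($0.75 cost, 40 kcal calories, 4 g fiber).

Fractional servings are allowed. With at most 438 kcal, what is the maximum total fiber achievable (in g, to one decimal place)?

43.8 g

Fiber per kcal: spinach 0.1, lentils 0.03721, quinoa 0.01852.
With no serving limits, spend the whole calories allowance on spinach: 438 kcal / 40 kcal × 4 g = 43.8 g.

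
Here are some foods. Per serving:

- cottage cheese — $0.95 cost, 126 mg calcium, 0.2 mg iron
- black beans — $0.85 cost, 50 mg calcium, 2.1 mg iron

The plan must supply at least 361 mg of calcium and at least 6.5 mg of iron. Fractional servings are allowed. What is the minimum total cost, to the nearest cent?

Two binding constraints pin down two serving amounts, so the optimal mix uses at most two foods. The candidates are each food alone (scaled to the tighter of calcium/iron) and each pair with both constraints tight.
cottage cheese only: max(361/126, 6.5/0.2) = 32.5 servings → $30.88.
black beans only: max(361/50, 6.5/2.1) = 7.22 servings → $6.14.
cottage cheese + black beans with both tight: 1.701 servings and 2.933 servings → $4.11.
So the least-cost plan costs $4.11.

$4.11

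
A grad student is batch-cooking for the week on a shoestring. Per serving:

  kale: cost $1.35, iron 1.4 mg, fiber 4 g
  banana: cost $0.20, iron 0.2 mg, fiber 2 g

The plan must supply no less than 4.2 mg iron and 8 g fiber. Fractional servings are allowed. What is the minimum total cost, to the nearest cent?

An LP optimum is at a vertex; with two nutrient constraints at most two foods are used. Check each candidate.
kale only: max(4.2/1.4, 8/4) = 3 servings → $4.05.
banana only: max(4.2/0.2, 8/2) = 21 servings → $4.20.
kale + banana with both targets exact would need a negative amount; discard.
So the least-cost plan costs $4.05.

$4.05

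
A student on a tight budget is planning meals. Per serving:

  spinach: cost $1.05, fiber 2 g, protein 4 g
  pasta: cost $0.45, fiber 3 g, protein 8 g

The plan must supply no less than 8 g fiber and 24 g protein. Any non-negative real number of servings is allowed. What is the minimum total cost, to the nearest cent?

$1.35

Two binding constraints pin down two serving amounts, so the optimal mix uses at most two foods. The candidates are each food alone (scaled to the tighter of fiber/protein) and each pair with both constraints tight.
spinach only: max(8/2, 24/4) = 6 servings → $6.30.
pasta only: max(8/3, 24/8) = 3 servings → $1.35.
spinach + pasta with both targets exact would need a negative amount; discard.
Cheapest feasible corner: $1.35.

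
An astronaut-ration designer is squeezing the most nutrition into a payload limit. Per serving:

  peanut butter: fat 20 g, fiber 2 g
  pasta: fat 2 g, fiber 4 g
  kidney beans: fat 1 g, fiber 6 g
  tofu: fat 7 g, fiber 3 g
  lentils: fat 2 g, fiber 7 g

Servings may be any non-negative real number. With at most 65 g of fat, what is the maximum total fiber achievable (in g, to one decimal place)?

Fiber per g fat: kidney beans 6, lentils 3.5, pasta 2, tofu 0.4286, peanut butter 0.1.
With no serving limits, spend the whole fat allowance on kidney beans: 65 g / 1 g × 6 g = 390.0 g.

390.0 g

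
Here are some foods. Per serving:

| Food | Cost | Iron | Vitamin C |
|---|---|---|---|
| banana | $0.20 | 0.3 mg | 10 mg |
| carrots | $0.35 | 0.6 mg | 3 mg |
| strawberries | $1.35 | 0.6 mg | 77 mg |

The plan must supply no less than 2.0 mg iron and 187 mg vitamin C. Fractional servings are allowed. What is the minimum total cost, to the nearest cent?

$3.34

For a min-cost LP with two ≥-constraints, a basic feasible solution has at most two positive variables.
banana only: max(2.0/0.3, 187/10) = 18.7 servings → $3.74.
carrots only: max(2.0/0.6, 187/3) = 62.33 servings → $21.82.
strawberries only: max(2.0/0.6, 187/77) = 3.333 servings → $4.50.
banana + carrots: intersection lies outside the first quadrant.
banana + strawberries with both tight: 2.444 servings and 2.111 servings → $3.34.
carrots + strawberries with both tight: 0.9414 servings and 2.392 servings → $3.56.
So the least-cost plan costs $3.34.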